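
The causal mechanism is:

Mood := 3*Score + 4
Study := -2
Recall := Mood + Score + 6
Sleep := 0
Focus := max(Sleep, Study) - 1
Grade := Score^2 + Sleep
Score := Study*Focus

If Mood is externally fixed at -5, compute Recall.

The intervention breaks the incoming arrows to Mood: Mood := 3*Score + 4 no longer applies, and Mood = -5.
Focus = max(Sleep, Study) - 1  [with Sleep=0, Study=-2]  = -1
Score = Study*Focus  [with Study=-2, Focus=-1]  = 2
Recall = Mood + Score + 6  [with Mood=-5, Score=2]  = 3

3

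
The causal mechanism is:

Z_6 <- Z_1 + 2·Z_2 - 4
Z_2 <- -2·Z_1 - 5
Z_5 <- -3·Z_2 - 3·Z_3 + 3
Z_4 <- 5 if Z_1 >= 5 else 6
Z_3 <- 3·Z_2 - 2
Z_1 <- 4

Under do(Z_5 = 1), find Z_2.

Under do(Z_5=1), the mechanism Z_5 <- -3·Z_2 - 3·Z_3 + 3 is discarded; Z_5 is fixed at 1.
No directed path runs from Z_5 to Z_2, so Z_2 keeps its natural value.
Z_2 = -2·Z_1 - 5  [with Z_1=4]  = -13

-13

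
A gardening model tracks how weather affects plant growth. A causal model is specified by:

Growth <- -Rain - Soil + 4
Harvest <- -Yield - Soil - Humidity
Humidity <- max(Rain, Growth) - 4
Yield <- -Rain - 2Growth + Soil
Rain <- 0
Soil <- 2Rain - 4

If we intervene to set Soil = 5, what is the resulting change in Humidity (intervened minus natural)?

-8

Under do(Soil=5), the mechanism Soil <- 2Rain - 4 is discarded; Soil is fixed at 5.
Growth = -Rain - Soil + 4  [with Rain=0, Soil=5]  = -1
Humidity = max(Rain, Growth) - 4  [with Rain=0, Growth=-1]  = -4
Without intervention: Soil = 2Rain - 4  [with Rain=0]  = -4; Growth = -Rain - Soil + 4  [with Rain=0, Soil=-4]  = 8; Humidity = max(Rain, Growth) - 4  [with Rain=0, Growth=8]  = 4.
Change = -4 − 4 = -8.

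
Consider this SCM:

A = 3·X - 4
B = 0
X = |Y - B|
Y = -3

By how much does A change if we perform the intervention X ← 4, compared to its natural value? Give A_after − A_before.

The intervention breaks the incoming arrows to X: X = |Y - B| no longer applies, and X = 4.
A = 3·X - 4  [with X=4]  = 8
Without intervention: X = |Y - B|  [with Y=-3, B=0]  = 3; A = 3·X - 4  [with X=3]  = 5.
Change = 8 − 5 = 3.

3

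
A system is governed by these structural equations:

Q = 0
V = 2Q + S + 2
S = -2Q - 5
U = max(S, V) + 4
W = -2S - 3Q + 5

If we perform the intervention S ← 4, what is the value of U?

10

do(S=4) replaces the equation S = -2Q - 5 with the constant S = 4.
V = 2Q + S + 2  [with Q=0, S=4]  = 6
U = max(S, V) + 4  [with S=4, V=6]  = 10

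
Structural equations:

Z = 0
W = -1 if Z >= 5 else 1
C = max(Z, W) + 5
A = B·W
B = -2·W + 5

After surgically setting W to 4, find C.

The intervention breaks the incoming arrows to W: W = -1 if Z >= 5 else 1 no longer applies, and W = 4.
C = max(Z, W) + 5  [with Z=0, W=4]  = 9

9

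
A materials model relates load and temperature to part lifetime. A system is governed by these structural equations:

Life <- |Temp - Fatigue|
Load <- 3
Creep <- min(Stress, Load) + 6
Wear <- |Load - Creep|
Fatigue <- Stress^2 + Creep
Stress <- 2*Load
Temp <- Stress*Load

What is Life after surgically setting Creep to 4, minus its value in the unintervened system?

The intervention breaks the incoming arrows to Creep: Creep <- min(Stress, Load) + 6 no longer applies, and Creep = 4.
Stress = 2*Load  [with Load=3]  = 6
Temp = Stress*Load  [with Stress=6, Load=3]  = 18
Fatigue = Stress^2 + Creep  [with Stress=6, Creep=4]  = 40
Life = |Temp - Fatigue|  [with Temp=18, Fatigue=40]  = 22
Without intervention: Stress = 2*Load  [with Load=3]  = 6; Temp = Stress*Load  [with Stress=6, Load=3]  = 18; Creep = min(Stress, Load) + 6  [with Stress=6, Load=3]  = 9; Fatigue = Stress^2 + Creep  [with Stress=6, Creep=9]  = 45; Life = |Temp - Fatigue|  [with Temp=18, Fatigue=45]  = 27.
Change = 22 − 27 = -5.

-5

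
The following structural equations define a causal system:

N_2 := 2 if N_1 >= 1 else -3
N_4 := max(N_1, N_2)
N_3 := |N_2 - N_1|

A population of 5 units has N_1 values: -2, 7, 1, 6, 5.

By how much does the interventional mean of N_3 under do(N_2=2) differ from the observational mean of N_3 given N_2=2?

0.15

The intervention sets N_2=2 in all 5 units regardless of N_1. Recomputing N_3 per unit gives 4, 5, 1, 4, 3; average 3.4.
E[N_3|N_2=2] averages over only the 4 units with N_2=2 (N_1 = 7, 1, 6, 5): N_3 = 5, 1, 4, 3, mean 3.25.
Difference = 3.4 − 3.25 = 0.15.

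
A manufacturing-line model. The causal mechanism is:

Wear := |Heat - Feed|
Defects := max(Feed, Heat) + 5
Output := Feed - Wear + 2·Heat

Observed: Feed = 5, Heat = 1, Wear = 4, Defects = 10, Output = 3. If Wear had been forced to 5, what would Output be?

do(Wear=5) replaces the equation Wear := |Heat - Feed| with the constant Wear = 5.
Output = Feed - Wear + 2·Heat  [with Feed=5, Wear=5, Heat=1]  = 2

2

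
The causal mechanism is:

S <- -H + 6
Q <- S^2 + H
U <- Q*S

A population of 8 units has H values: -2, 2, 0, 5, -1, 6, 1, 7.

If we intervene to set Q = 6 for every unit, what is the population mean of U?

The intervention sets Q=6 in all 8 units regardless of H. Recomputing U per unit gives 48, 24, 36, 6, 42, 0, 30, -6; average 22.5.

22.5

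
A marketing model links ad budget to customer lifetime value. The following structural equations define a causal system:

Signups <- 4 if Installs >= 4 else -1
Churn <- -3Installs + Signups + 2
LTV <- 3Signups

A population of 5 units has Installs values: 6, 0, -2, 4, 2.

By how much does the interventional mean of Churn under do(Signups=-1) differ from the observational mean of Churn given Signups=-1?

The intervention sets Signups=-1 in all 5 units regardless of Installs. Recomputing Churn per unit gives -17, 1, 7, -11, -5; average -5.
Conditioning on Signups=-1 selects the 3 unit(s) with Installs ∈ {0, -2, 2}. Their Churn values: 1, 7, -5. Mean = 1.
Difference = -5 − 1 = -6.

-6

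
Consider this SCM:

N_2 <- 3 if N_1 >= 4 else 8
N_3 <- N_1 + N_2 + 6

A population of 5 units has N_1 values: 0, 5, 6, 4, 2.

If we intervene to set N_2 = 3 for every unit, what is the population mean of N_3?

Under do(N_2=3), N_2's equation is replaced by N_2=3 for every unit. Per-unit N_3: 9, 14, 15, 13, 11. Mean = 12.4.

12.4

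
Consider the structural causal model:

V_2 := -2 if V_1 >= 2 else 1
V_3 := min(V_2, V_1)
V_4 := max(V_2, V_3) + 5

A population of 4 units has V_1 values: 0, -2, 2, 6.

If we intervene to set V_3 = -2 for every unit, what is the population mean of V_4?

4.5

The intervention sets V_3=-2 in all 4 units regardless of V_1. Recomputing V_4 per unit gives 6, 6, 3, 3; average 4.5.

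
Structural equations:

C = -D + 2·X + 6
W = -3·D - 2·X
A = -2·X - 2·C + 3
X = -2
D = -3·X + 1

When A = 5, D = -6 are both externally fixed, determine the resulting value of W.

22

Setting A = 5, D = -6 by intervention discards those variables' equations.
W = -3·D - 2·X  [with D=-6, X=-2]  = 22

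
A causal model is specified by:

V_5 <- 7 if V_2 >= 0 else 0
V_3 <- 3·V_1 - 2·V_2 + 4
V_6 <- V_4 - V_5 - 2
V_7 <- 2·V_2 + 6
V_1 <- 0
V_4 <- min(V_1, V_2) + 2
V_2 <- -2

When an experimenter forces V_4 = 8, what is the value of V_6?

Under do(V_4=8), the mechanism V_4 <- min(V_1, V_2) + 2 is discarded; V_4 is fixed at 8.
V_5 = 7 if V_2 >= 0 else 0  [with V_2=-2]  = 0
V_6 = V_4 - V_5 - 2  [with V_4=8, V_5=0]  = 6

6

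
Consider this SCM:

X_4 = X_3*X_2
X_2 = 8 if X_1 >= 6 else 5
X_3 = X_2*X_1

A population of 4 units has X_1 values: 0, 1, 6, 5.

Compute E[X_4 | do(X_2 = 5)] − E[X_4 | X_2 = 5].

The intervention sets X_2=5 in all 4 units regardless of X_1. Recomputing X_4 per unit gives 0, 25, 150, 125; average 75.
E[X_4|X_2=5] averages over only the 3 units with X_2=5 (X_1 = 0, 1, 5): X_4 = 0, 25, 125, mean 50.
Difference = 75 − 50 = 25.

25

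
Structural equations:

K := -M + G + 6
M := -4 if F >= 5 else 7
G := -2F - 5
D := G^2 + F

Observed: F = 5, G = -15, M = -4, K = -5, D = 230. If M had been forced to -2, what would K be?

The intervention breaks the incoming arrows to M: M := -4 if F >= 5 else 7 no longer applies, and M = -2.
G = -2F - 5  [with F=5]  = -15
K = -M + G + 6  [with M=-2, G=-15]  = -7

-7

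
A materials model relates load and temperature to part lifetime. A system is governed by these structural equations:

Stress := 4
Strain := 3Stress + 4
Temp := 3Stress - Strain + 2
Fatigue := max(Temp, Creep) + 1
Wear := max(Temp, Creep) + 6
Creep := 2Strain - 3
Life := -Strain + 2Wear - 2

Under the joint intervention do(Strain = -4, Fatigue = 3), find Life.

50

Setting Strain = -4, Fatigue = 3 by intervention discards those variables' equations.
Temp = 3Stress - Strain + 2  [with Stress=4, Strain=-4]  = 18
Creep = 2Strain - 3  [with Strain=-4]  = -11
Wear = max(Temp, Creep) + 6  [with Temp=18, Creep=-11]  = 24
Life = -Strain + 2Wear - 2  [with Strain=-4, Wear=24]  = 50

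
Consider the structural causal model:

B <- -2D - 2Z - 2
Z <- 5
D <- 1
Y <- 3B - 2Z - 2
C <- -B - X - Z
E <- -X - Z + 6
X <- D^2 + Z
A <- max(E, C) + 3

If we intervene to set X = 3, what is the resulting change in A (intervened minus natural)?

The intervention breaks the incoming arrows to X: X <- D^2 + Z no longer applies, and X = 3.
B = -2D - 2Z - 2  [with D=1, Z=5]  = -14
C = -B - X - Z  [with B=-14, X=3, Z=5]  = 6
E = -X - Z + 6  [with X=3, Z=5]  = -2
A = max(E, C) + 3  [with E=-2, C=6]  = 9
Without intervention: B = -2D - 2Z - 2  [with D=1, Z=5]  = -14; X = D^2 + Z  [with D=1, Z=5]  = 6; C = -B - X - Z  [with B=-14, X=6, Z=5]  = 3; E = -X - Z + 6  [with X=6, Z=5]  = -5; A = max(E, C) + 3  [with E=-5, C=3]  = 6.
Change = 9 − 6 = 3.

3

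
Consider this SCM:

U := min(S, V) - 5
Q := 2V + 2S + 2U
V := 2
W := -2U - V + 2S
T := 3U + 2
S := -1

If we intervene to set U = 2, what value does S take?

Under do(U=2), the mechanism U := min(S, V) - 5 is discarded; U is fixed at 2.
S is not downstream of the intervention, so its value is determined by the original equations.

-1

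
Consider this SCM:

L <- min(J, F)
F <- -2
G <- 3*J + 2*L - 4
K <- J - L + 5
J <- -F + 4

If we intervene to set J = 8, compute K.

do(J=8) replaces the equation J <- -F + 4 with the constant J = 8.
L = min(J, F)  [with J=8, F=-2]  = -2
K = J - L + 5  [with J=8, L=-2]  = 15

15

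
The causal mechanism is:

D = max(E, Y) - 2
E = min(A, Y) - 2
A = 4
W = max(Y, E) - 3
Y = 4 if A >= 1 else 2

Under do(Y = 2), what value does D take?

0

Under do(Y=2), the mechanism Y = 4 if A >= 1 else 2 is discarded; Y is fixed at 2.
E = min(A, Y) - 2  [with A=4, Y=2]  = 0
D = max(E, Y) - 2  [with E=0, Y=2]  = 0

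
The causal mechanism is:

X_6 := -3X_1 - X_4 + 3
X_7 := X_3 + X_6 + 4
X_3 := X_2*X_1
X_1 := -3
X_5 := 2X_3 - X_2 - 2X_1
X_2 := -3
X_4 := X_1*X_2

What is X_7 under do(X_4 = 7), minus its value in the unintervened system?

2

The intervention breaks the incoming arrows to X_4: X_4 := X_1*X_2 no longer applies, and X_4 = 7.
X_3 = X_2*X_1  [with X_2=-3, X_1=-3]  = 9
X_6 = -3X_1 - X_4 + 3  [with X_1=-3, X_4=7]  = 5
X_7 = X_3 + X_6 + 4  [with X_3=9, X_6=5]  = 18
Without intervention: X_3 = X_2*X_1  [with X_2=-3, X_1=-3]  = 9; X_4 = X_1*X_2  [with X_1=-3, X_2=-3]  = 9; X_6 = -3X_1 - X_4 + 3  [with X_1=-3, X_4=9]  = 3; X_7 = X_3 + X_6 + 4  [with X_3=9, X_6=3]  = 16.
Change = 18 − 16 = 2.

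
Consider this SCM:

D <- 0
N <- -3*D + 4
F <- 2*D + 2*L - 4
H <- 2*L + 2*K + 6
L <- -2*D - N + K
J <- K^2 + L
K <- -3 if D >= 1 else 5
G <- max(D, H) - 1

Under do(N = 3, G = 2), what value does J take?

Under do(N = 3, G = 2), each intervened variable's structural equation is replaced by its fixed value.
K = -3 if D >= 1 else 5  [with D=0]  = 5
L = -2*D - N + K  [with D=0, N=3, K=5]  = 2
J = K^2 + L  [with K=5, L=2]  = 27

27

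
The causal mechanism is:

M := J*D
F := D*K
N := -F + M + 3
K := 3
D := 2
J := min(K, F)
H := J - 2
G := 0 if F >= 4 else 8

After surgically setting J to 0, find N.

The intervention breaks the incoming arrows to J: J := min(K, F) no longer applies, and J = 0.
F = D*K  [with D=2, K=3]  = 6
M = J*D  [with J=0, D=2]  = 0
N = -F + M + 3  [with F=6, M=0]  = -3

-3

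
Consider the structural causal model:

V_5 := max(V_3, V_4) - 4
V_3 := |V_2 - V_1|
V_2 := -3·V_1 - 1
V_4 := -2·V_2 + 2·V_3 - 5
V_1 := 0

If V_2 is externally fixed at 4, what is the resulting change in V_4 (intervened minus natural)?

Under do(V_2=4), the mechanism V_2 := -3·V_1 - 1 is discarded; V_2 is fixed at 4.
V_3 = |V_2 - V_1|  [with V_2=4, V_1=0]  = 4
V_4 = -2·V_2 + 2·V_3 - 5  [with V_2=4, V_3=4]  = -5
Without intervention: V_2 = -3·V_1 - 1  [with V_1=0]  = -1; V_3 = |V_2 - V_1|  [with V_2=-1, V_1=0]  = 1; V_4 = -2·V_2 + 2·V_3 - 5  [with V_2=-1, V_3=1]  = -1.
Change = -5 − (-1) = -4.

-4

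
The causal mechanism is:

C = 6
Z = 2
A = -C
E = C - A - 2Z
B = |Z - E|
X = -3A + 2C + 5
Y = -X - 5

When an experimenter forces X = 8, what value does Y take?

Intervening sets X = 8 and removes its equation (X = -3A + 2C + 5).
Y = -X - 5  [with X=8]  = -13

-13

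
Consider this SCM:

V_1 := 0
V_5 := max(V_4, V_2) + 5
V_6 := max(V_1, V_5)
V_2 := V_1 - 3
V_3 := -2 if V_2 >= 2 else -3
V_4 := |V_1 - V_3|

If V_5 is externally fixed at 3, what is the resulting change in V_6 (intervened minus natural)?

The intervention breaks the incoming arrows to V_5: V_5 := max(V_4, V_2) + 5 no longer applies, and V_5 = 3.
V_6 = max(V_1, V_5)  [with V_1=0, V_5=3]  = 3
Without intervention: V_2 = V_1 - 3  [with V_1=0]  = -3; V_3 = -2 if V_2 >= 2 else -3  [with V_2=-3]  = -3; V_4 = |V_1 - V_3|  [with V_1=0, V_3=-3]  = 3; V_5 = max(V_4, V_2) + 5  [with V_4=3, V_2=-3]  = 8; V_6 = max(V_1, V_5)  [with V_1=0, V_5=8]  = 8.
Change = 3 − 8 = -5.

-5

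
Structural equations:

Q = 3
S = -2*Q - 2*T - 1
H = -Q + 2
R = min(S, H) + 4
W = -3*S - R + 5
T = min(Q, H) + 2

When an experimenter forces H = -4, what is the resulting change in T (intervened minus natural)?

The intervention breaks the incoming arrows to H: H = -Q + 2 no longer applies, and H = -4.
T = min(Q, H) + 2  [with Q=3, H=-4]  = -2
Without intervention: H = -Q + 2  [with Q=3]  = -1; T = min(Q, H) + 2  [with Q=3, H=-1]  = 1.
Change = -2 − 1 = -3.

-3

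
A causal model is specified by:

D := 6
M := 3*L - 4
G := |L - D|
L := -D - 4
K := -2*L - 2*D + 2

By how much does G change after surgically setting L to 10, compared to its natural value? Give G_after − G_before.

The intervention breaks the incoming arrows to L: L := -D - 4 no longer applies, and L = 10.
G = |L - D|  [with L=10, D=6]  = 4
Without intervention: L = -D - 4  [with D=6]  = -10; G = |L - D|  [with L=-10, D=6]  = 16.
Change = 4 − 16 = -12.

-12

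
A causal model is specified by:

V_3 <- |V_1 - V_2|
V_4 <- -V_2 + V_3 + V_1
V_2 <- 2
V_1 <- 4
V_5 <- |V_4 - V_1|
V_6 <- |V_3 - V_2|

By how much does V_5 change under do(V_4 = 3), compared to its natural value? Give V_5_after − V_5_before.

1

Intervening sets V_4 = 3 and removes its equation (V_4 <- -V_2 + V_3 + V_1).
V_5 = |V_4 - V_1|  [with V_4=3, V_1=4]  = 1
Without intervention: V_3 = |V_1 - V_2|  [with V_1=4, V_2=2]  = 2; V_4 = -V_2 + V_3 + V_1  [with V_2=2, V_3=2, V_1=4]  = 4; V_5 = |V_4 - V_1|  [with V_4=4, V_1=4]  = 0.
Change = 1 − 0 = 1.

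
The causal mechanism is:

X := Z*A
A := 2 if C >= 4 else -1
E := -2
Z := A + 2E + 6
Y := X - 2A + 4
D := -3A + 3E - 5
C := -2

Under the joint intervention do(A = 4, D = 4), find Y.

Under do(A = 4, D = 4), each intervened variable's structural equation is replaced by its fixed value.
Z = A + 2E + 6  [with A=4, E=-2]  = 6
X = Z*A  [with Z=6, A=4]  = 24
Y = X - 2A + 4  [with X=24, A=4]  = 20

20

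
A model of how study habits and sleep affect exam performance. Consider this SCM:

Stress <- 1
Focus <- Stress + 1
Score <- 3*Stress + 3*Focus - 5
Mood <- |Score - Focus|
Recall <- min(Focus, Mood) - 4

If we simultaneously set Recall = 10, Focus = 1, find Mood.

0

Setting Recall = 10, Focus = 1 by intervention discards those variables' equations.
Score = 3*Stress + 3*Focus - 5  [with Stress=1, Focus=1]  = 1
Mood = |Score - Focus|  [with Score=1, Focus=1]  = 0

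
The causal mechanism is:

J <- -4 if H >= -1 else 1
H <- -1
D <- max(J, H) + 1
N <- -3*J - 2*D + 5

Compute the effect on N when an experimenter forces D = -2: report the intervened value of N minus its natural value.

The intervention breaks the incoming arrows to D: D <- max(J, H) + 1 no longer applies, and D = -2.
J = -4 if H >= -1 else 1  [with H=-1]  = -4
N = -3*J - 2*D + 5  [with J=-4, D=-2]  = 21
Without intervention: J = -4 if H >= -1 else 1  [with H=-1]  = -4; D = max(J, H) + 1  [with J=-4, H=-1]  = 0; N = -3*J - 2*D + 5  [with J=-4, D=0]  = 17.
Change = 21 − 17 = 4.

4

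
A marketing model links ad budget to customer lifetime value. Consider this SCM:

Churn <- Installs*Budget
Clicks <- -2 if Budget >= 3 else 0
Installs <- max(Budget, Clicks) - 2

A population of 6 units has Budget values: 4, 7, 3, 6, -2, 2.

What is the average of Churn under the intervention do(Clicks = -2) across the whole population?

13

Every unit gets Clicks=-2 under the intervention. Churn values become 8, 35, 3, 24, 8, 0; E[Churn|do(Clicks=-2)] = 13.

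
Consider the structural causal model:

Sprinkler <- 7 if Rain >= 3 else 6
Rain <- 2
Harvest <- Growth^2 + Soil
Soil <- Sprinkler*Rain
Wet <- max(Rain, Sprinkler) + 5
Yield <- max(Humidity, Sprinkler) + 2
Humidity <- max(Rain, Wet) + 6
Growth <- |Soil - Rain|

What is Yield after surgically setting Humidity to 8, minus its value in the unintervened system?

Intervening sets Humidity = 8 and removes its equation (Humidity <- max(Rain, Wet) + 6).
Sprinkler = 7 if Rain >= 3 else 6  [with Rain=2]  = 6
Yield = max(Humidity, Sprinkler) + 2  [with Humidity=8, Sprinkler=6]  = 10
Without intervention: Sprinkler = 7 if Rain >= 3 else 6  [with Rain=2]  = 6; Wet = max(Rain, Sprinkler) + 5  [with Rain=2, Sprinkler=6]  = 11; Humidity = max(Rain, Wet) + 6  [with Rain=2, Wet=11]  = 17; Yield = max(Humidity, Sprinkler) + 2  [with Humidity=17, Sprinkler=6]  = 19.
Change = 10 − 19 = -9.

-9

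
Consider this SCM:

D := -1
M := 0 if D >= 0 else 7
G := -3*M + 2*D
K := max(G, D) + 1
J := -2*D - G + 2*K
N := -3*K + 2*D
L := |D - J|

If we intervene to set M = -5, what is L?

Under do(M=-5), the mechanism M := 0 if D >= 0 else 7 is discarded; M is fixed at -5.
G = -3*M + 2*D  [with M=-5, D=-1]  = 13
K = max(G, D) + 1  [with G=13, D=-1]  = 14
J = -2*D - G + 2*K  [with D=-1, G=13, K=14]  = 17
L = |D - J|  [with D=-1, J=17]  = 18

18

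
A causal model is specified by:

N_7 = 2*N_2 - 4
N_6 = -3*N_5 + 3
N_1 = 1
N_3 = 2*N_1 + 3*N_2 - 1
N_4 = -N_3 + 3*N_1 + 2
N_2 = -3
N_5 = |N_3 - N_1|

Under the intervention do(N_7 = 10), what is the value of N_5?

9

The intervention breaks the incoming arrows to N_7: N_7 = 2*N_2 - 4 no longer applies, and N_7 = 10.
N_5 is not downstream of the intervention, so its value is determined by the original equations.
N_3 = 2*N_1 + 3*N_2 - 1  [with N_1=1, N_2=-3]  = -8
N_5 = |N_3 - N_1|  [with N_3=-8, N_1=1]  = 9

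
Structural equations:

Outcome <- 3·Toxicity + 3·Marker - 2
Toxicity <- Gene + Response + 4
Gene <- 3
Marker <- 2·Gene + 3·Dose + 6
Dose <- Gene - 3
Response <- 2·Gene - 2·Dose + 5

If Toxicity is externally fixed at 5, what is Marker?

12

do(Toxicity=5) replaces the equation Toxicity <- Gene + Response + 4 with the constant Toxicity = 5.
Marker is not downstream of the intervention, so its value is determined by the original equations.
Dose = Gene - 3  [with Gene=3]  = 0
Marker = 2·Gene + 3·Dose + 6  [with Gene=3, Dose=0]  = 12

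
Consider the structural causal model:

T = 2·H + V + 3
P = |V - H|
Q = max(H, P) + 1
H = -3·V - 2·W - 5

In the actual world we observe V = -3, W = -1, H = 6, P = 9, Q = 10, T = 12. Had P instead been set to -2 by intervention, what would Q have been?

Intervening sets P = -2 and removes its equation (P = |V - H|).
H = -3·V - 2·W - 5  [with V=-3, W=-1]  = 6
Q = max(H, P) + 1  [with H=6, P=-2]  = 7

7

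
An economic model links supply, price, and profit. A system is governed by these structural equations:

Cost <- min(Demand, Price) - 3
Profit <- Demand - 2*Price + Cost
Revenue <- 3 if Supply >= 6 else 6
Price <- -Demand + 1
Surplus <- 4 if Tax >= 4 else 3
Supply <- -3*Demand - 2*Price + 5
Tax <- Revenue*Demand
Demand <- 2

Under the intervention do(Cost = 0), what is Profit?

The intervention breaks the incoming arrows to Cost: Cost <- min(Demand, Price) - 3 no longer applies, and Cost = 0.
Price = -Demand + 1  [with Demand=2]  = -1
Profit = Demand - 2*Price + Cost  [with Demand=2, Price=-1, Cost=0]  = 4

4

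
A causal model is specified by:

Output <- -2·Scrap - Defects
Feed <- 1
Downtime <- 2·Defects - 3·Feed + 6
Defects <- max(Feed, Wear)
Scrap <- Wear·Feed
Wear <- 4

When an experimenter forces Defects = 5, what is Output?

do(Defects=5) replaces the equation Defects <- max(Feed, Wear) with the constant Defects = 5.
Scrap = Wear·Feed  [with Wear=4, Feed=1]  = 4
Output = -2·Scrap - Defects  [with Scrap=4, Defects=5]  = -13

-13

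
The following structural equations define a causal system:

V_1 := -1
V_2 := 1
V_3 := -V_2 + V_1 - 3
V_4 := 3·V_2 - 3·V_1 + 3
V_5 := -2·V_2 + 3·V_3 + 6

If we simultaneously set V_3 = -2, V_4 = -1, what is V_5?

-2

Setting V_3 = -2, V_4 = -1 by intervention discards those variables' equations.
V_5 = -2·V_2 + 3·V_3 + 6  [with V_2=1, V_3=-2]  = -2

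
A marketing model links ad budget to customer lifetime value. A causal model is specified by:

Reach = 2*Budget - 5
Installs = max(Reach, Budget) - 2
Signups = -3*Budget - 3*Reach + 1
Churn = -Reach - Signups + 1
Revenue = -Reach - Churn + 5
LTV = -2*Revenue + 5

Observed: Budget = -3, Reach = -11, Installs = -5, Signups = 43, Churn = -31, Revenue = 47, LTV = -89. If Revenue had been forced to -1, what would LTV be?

Intervening sets Revenue = -1 and removes its equation (Revenue = -Reach - Churn + 5).
LTV = -2*Revenue + 5  [with Revenue=-1]  = 7

7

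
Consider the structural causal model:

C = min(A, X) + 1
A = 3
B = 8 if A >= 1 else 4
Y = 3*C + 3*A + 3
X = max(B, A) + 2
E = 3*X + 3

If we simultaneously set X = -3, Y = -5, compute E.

-6

The joint intervention fixes X = -3, Y = -5, removing each variable's own equation.
E = 3*X + 3  [with X=-3]  = -6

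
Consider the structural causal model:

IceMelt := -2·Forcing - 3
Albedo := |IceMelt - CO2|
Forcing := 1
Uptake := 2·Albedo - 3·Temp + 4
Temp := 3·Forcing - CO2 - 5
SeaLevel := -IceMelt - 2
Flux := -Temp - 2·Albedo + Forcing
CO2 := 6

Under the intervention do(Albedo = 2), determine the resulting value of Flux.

5

Under do(Albedo=2), the mechanism Albedo := |IceMelt - CO2| is discarded; Albedo is fixed at 2.
Temp = 3·Forcing - CO2 - 5  [with Forcing=1, CO2=6]  = -8
Flux = -Temp - 2·Albedo + Forcing  [with Temp=-8, Albedo=2, Forcing=1]  = 5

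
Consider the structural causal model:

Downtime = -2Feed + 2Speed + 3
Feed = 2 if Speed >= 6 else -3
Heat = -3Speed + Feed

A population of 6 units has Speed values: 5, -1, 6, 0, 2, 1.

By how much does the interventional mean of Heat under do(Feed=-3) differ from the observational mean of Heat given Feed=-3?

-2.3

The intervention sets Feed=-3 in all 6 units regardless of Speed. Recomputing Heat per unit gives -18, 0, -21, -3, -9, -6; average -9.5.
Observing Feed=-3 restricts to units where Feed's equation naturally yields -3: Speed ∈ {5, -1, 0, 2, 1}. In that subpopulation Heat = -18, 0, -3, -9, -6, mean -7.2.
Difference = -9.5 − (-7.2) = -2.3.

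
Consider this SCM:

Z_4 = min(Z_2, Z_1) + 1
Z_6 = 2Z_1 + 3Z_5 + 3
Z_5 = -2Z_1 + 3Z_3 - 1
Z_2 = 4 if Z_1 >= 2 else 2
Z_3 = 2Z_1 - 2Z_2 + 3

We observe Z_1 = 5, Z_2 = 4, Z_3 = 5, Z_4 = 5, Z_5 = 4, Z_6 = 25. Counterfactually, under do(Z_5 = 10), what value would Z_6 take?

The intervention breaks the incoming arrows to Z_5: Z_5 = -2Z_1 + 3Z_3 - 1 no longer applies, and Z_5 = 10.
Z_6 = 2Z_1 + 3Z_5 + 3  [with Z_1=5, Z_5=10]  = 43

43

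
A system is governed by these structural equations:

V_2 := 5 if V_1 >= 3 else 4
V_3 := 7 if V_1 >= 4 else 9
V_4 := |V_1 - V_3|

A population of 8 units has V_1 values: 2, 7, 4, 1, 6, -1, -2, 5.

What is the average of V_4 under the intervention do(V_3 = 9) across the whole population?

The intervention sets V_3=9 in all 8 units regardless of V_1. Recomputing V_4 per unit gives 7, 2, 5, 8, 3, 10, 11, 4; average 6.25.

6.25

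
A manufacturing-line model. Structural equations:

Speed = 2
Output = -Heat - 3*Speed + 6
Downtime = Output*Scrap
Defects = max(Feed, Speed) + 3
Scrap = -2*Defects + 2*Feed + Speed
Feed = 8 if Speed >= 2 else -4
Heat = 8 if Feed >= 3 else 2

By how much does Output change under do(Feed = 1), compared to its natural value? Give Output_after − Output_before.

Under do(Feed=1), the mechanism Feed = 8 if Speed >= 2 else -4 is discarded; Feed is fixed at 1.
Heat = 8 if Feed >= 3 else 2  [with Feed=1]  = 2
Output = -Heat - 3*Speed + 6  [with Heat=2, Speed=2]  = -2
Without intervention: Feed = 8 if Speed >= 2 else -4  [with Speed=2]  = 8; Heat = 8 if Feed >= 3 else 2  [with Feed=8]  = 8; Output = -Heat - 3*Speed + 6  [with Heat=8, Speed=2]  = -8.
Change = -2 − (-8) = 6.

6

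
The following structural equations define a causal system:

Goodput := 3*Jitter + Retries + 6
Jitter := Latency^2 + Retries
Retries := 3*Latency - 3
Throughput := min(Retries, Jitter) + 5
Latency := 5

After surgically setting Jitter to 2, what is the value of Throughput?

7

The intervention breaks the incoming arrows to Jitter: Jitter := Latency^2 + Retries no longer applies, and Jitter = 2.
Retries = 3*Latency - 3  [with Latency=5]  = 12
Throughput = min(Retries, Jitter) + 5  [with Retries=12, Jitter=2]  = 7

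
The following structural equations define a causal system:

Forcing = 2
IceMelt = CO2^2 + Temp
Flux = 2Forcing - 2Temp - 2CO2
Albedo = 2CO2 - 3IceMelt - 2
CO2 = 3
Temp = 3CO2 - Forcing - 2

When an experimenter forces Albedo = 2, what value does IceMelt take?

The intervention breaks the incoming arrows to Albedo: Albedo = 2CO2 - 3IceMelt - 2 no longer applies, and Albedo = 2.
Since IceMelt is not a descendant of the intervened variable, it is unaffected.
Temp = 3CO2 - Forcing - 2  [with CO2=3, Forcing=2]  = 5
IceMelt = CO2^2 + Temp  [with CO2=3, Temp=5]  = 14

14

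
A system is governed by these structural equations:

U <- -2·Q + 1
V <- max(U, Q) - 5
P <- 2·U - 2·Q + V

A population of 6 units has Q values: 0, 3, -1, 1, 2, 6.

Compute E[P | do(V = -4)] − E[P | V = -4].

-8

do(V=-4) breaks V's dependence on Q. With V=-4 fixed, P across the units is -2, -20, 4, -8, -14, -38, mean -13.
Conditioning on V=-4 selects the 2 unit(s) with Q ∈ {0, 1}. Their P values: -2, -8. Mean = -5.
Difference = -13 − (-5) = -8.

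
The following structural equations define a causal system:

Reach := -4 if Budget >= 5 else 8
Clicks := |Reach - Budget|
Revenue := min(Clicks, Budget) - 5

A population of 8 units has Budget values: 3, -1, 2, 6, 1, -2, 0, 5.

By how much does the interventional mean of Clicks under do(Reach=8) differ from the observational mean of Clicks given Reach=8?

-1.25

Under do(Reach=8), Reach's equation is replaced by Reach=8 for every unit. Per-unit Clicks: 5, 9, 6, 2, 7, 10, 8, 3. Mean = 6.25.
Observing Reach=8 restricts to units where Reach's equation naturally yields 8: Budget ∈ {3, -1, 2, 1, -2, 0}. In that subpopulation Clicks = 5, 9, 6, 7, 10, 8, mean 7.5.
Difference = 6.25 − 7.5 = -1.25.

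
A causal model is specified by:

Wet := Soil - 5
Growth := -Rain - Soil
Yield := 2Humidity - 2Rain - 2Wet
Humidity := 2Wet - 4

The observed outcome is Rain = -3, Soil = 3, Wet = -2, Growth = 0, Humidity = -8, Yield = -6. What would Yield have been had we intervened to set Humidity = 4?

The intervention breaks the incoming arrows to Humidity: Humidity := 2Wet - 4 no longer applies, and Humidity = 4.
Wet = Soil - 5  [with Soil=3]  = -2
Yield = 2Humidity - 2Rain - 2Wet  [with Humidity=4, Rain=-3, Wet=-2]  = 18

18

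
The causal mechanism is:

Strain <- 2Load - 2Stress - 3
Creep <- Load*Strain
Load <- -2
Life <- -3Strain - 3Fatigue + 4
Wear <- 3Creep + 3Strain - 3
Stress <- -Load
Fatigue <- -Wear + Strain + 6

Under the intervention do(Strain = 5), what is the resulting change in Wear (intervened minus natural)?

-48

do(Strain=5) replaces the equation Strain <- 2Load - 2Stress - 3 with the constant Strain = 5.
Creep = Load*Strain  [with Load=-2, Strain=5]  = -10
Wear = 3Creep + 3Strain - 3  [with Creep=-10, Strain=5]  = -18
Without intervention: Stress = -Load  [with Load=-2]  = 2; Strain = 2Load - 2Stress - 3  [with Load=-2, Stress=2]  = -11; Creep = Load*Strain  [with Load=-2, Strain=-11]  = 22; Wear = 3Creep + 3Strain - 3  [with Creep=22, Strain=-11]  = 30.
Change = -18 − 30 = -48.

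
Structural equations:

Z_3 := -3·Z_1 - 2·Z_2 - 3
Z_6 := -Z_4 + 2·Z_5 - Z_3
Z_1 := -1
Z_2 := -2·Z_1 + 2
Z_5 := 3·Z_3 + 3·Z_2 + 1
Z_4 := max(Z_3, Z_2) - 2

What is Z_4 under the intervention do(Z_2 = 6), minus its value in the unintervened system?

2

Under do(Z_2=6), the mechanism Z_2 := -2·Z_1 + 2 is discarded; Z_2 is fixed at 6.
Z_3 = -3·Z_1 - 2·Z_2 - 3  [with Z_1=-1, Z_2=6]  = -12
Z_4 = max(Z_3, Z_2) - 2  [with Z_3=-12, Z_2=6]  = 4
Without intervention: Z_2 = -2·Z_1 + 2  [with Z_1=-1]  = 4; Z_3 = -3·Z_1 - 2·Z_2 - 3  [with Z_1=-1, Z_2=4]  = -8; Z_4 = max(Z_3, Z_2) - 2  [with Z_3=-8, Z_2=4]  = 2.
Change = 4 − 2 = 2.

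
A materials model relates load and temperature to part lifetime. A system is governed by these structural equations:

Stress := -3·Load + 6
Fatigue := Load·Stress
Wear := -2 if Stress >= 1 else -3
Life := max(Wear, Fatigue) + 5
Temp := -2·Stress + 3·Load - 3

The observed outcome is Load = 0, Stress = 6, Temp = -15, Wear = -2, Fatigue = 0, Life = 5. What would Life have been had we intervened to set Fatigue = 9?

The intervention breaks the incoming arrows to Fatigue: Fatigue := Load·Stress no longer applies, and Fatigue = 9.
Stress = -3·Load + 6  [with Load=0]  = 6
Wear = -2 if Stress >= 1 else -3  [with Stress=6]  = -2
Life = max(Wear, Fatigue) + 5  [with Wear=-2, Fatigue=9]  = 14

14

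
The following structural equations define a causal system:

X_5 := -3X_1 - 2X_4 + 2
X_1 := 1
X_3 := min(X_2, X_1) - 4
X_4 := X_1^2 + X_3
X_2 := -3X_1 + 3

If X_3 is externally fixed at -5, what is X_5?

do(X_3=-5) replaces the equation X_3 := min(X_2, X_1) - 4 with the constant X_3 = -5.
X_4 = X_1^2 + X_3  [with X_1=1, X_3=-5]  = -4
X_5 = -3X_1 - 2X_4 + 2  [with X_1=1, X_4=-4]  = 7

7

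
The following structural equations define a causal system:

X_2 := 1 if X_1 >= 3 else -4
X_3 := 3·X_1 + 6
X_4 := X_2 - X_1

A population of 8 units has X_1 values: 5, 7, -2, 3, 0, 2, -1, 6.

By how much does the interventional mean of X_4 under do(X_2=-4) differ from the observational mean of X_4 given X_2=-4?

Under do(X_2=-4), X_2's equation is replaced by X_2=-4 for every unit. Per-unit X_4: -9, -11, -2, -7, -4, -6, -3, -10. Mean = -6.5.
E[X_4|X_2=-4] averages over only the 4 units with X_2=-4 (X_1 = -2, 0, 2, -1): X_4 = -2, -4, -6, -3, mean -3.75.
Difference = -6.5 − (-3.75) = -2.75.

-2.75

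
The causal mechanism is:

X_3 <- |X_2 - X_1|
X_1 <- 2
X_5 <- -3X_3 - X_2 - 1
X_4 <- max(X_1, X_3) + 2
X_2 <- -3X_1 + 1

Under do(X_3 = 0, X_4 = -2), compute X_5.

Setting X_3 = 0, X_4 = -2 by intervention discards those variables' equations.
X_2 = -3X_1 + 1  [with X_1=2]  = -5
X_5 = -3X_3 - X_2 - 1  [with X_3=0, X_2=-5]  = 4

4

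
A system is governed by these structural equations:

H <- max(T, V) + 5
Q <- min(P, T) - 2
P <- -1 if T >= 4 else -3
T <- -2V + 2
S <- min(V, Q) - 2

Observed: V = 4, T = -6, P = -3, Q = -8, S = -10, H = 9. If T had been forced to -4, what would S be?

do(T=-4) replaces the equation T <- -2V + 2 with the constant T = -4.
P = -1 if T >= 4 else -3  [with T=-4]  = -3
Q = min(P, T) - 2  [with P=-3, T=-4]  = -6
S = min(V, Q) - 2  [with V=4, Q=-6]  = -8

-8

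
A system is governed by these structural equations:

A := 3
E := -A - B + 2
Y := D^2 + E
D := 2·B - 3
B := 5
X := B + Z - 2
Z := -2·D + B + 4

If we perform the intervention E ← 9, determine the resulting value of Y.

58

The intervention breaks the incoming arrows to E: E := -A - B + 2 no longer applies, and E = 9.
D = 2·B - 3  [with B=5]  = 7
Y = D^2 + E  [with D=7, E=9]  = 58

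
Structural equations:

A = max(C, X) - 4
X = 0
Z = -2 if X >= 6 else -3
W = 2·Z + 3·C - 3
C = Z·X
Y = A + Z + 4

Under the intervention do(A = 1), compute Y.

2

Intervening sets A = 1 and removes its equation (A = max(C, X) - 4).
Z = -2 if X >= 6 else -3  [with X=0]  = -3
Y = A + Z + 4  [with A=1, Z=-3]  = 2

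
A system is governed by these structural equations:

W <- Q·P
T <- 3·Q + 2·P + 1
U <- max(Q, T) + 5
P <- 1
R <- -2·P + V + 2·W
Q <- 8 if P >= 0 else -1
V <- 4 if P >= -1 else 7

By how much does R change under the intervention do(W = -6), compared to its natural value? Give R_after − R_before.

-28

Intervening sets W = -6 and removes its equation (W <- Q·P).
V = 4 if P >= -1 else 7  [with P=1]  = 4
R = -2·P + V + 2·W  [with P=1, V=4, W=-6]  = -10
Without intervention: Q = 8 if P >= 0 else -1  [with P=1]  = 8; V = 4 if P >= -1 else 7  [with P=1]  = 4; W = Q·P  [with Q=8, P=1]  = 8; R = -2·P + V + 2·W  [with P=1, V=4, W=8]  = 18.
Change = -10 − 18 = -28.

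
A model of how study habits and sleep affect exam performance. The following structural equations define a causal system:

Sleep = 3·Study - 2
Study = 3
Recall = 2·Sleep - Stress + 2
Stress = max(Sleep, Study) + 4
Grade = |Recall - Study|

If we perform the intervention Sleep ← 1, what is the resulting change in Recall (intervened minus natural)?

-8

Under do(Sleep=1), the mechanism Sleep = 3·Study - 2 is discarded; Sleep is fixed at 1.
Stress = max(Sleep, Study) + 4  [with Sleep=1, Study=3]  = 7
Recall = 2·Sleep - Stress + 2  [with Sleep=1, Stress=7]  = -3
Without intervention: Sleep = 3·Study - 2  [with Study=3]  = 7; Stress = max(Sleep, Study) + 4  [with Sleep=7, Study=3]  = 11; Recall = 2·Sleep - Stress + 2  [with Sleep=7, Stress=11]  = 5.
Change = -3 − 5 = -8.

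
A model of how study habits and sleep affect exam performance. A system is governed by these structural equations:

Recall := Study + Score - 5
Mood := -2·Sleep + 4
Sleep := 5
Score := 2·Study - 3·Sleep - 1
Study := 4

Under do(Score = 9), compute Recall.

8

do(Score=9) replaces the equation Score := 2·Study - 3·Sleep - 1 with the constant Score = 9.
Recall = Study + Score - 5  [with Study=4, Score=9]  = 8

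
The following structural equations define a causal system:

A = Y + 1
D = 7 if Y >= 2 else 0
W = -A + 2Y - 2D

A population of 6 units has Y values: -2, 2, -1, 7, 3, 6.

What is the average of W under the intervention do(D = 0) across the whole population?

1.5

do(D=0) breaks D's dependence on Y. With D=0 fixed, W across the units is -3, 1, -2, 6, 2, 5, mean 1.5.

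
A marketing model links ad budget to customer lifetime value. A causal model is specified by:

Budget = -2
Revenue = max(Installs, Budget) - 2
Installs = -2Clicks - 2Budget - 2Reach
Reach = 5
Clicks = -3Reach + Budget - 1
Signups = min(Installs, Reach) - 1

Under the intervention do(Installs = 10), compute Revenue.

8

Under do(Installs=10), the mechanism Installs = -2Clicks - 2Budget - 2Reach is discarded; Installs is fixed at 10.
Revenue = max(Installs, Budget) - 2  [with Installs=10, Budget=-2]  = 8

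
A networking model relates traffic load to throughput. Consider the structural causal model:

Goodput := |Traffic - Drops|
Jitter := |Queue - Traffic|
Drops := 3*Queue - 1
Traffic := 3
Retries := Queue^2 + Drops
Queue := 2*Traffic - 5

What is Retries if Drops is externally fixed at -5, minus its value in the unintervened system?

The intervention breaks the incoming arrows to Drops: Drops := 3*Queue - 1 no longer applies, and Drops = -5.
Queue = 2*Traffic - 5  [with Traffic=3]  = 1
Retries = Queue^2 + Drops  [with Queue=1, Drops=-5]  = -4
Without intervention: Queue = 2*Traffic - 5  [with Traffic=3]  = 1; Drops = 3*Queue - 1  [with Queue=1]  = 2; Retries = Queue^2 + Drops  [with Queue=1, Drops=2]  = 3.
Change = -4 − 3 = -7.

-7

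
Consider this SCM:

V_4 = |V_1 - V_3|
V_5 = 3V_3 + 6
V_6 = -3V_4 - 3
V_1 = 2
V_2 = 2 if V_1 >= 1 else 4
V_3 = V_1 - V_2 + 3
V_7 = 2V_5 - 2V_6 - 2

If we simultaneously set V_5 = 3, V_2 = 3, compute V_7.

Setting V_5 = 3, V_2 = 3 by intervention discards those variables' equations.
V_3 = V_1 - V_2 + 3  [with V_1=2, V_2=3]  = 2
V_4 = |V_1 - V_3|  [with V_1=2, V_3=2]  = 0
V_6 = -3V_4 - 3  [with V_4=0]  = -3
V_7 = 2V_5 - 2V_6 - 2  [with V_5=3, V_6=-3]  = 10

10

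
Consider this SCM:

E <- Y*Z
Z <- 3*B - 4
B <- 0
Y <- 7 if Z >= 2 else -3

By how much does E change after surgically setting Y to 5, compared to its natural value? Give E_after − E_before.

-32

The intervention breaks the incoming arrows to Y: Y <- 7 if Z >= 2 else -3 no longer applies, and Y = 5.
Z = 3*B - 4  [with B=0]  = -4
E = Y*Z  [with Y=5, Z=-4]  = -20
Without intervention: Z = 3*B - 4  [with B=0]  = -4; Y = 7 if Z >= 2 else -3  [with Z=-4]  = -3; E = Y*Z  [with Y=-3, Z=-4]  = 12.
Change = -20 − 12 = -32.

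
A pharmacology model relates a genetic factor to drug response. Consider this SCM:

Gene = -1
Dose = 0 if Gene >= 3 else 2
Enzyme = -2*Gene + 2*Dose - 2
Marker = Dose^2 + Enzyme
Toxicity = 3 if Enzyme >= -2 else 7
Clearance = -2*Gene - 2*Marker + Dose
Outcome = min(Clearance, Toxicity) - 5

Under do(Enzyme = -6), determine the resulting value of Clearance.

8

The intervention breaks the incoming arrows to Enzyme: Enzyme = -2*Gene + 2*Dose - 2 no longer applies, and Enzyme = -6.
Dose = 0 if Gene >= 3 else 2  [with Gene=-1]  = 2
Marker = Dose^2 + Enzyme  [with Dose=2, Enzyme=-6]  = -2
Clearance = -2*Gene - 2*Marker + Dose  [with Gene=-1, Marker=-2, Dose=2]  = 8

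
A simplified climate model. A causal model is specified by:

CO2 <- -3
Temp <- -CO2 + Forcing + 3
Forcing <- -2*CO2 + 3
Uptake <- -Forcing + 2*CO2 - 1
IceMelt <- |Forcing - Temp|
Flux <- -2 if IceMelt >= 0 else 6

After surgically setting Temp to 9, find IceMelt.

The intervention breaks the incoming arrows to Temp: Temp <- -CO2 + Forcing + 3 no longer applies, and Temp = 9.
Forcing = -2*CO2 + 3  [with CO2=-3]  = 9
IceMelt = |Forcing - Temp|  [with Forcing=9, Temp=9]  = 0

0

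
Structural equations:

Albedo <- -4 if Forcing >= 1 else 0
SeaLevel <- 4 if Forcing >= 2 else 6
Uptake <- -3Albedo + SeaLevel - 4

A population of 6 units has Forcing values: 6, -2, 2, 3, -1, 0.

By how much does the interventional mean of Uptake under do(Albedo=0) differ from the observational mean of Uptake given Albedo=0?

-1

do(Albedo=0) breaks Albedo's dependence on Forcing. With Albedo=0 fixed, Uptake across the units is 0, 2, 0, 0, 2, 2, mean 1.
E[Uptake|Albedo=0] averages over only the 3 units with Albedo=0 (Forcing = -2, -1, 0): Uptake = 2, 2, 2, mean 2.
Difference = 1 − 2 = -1.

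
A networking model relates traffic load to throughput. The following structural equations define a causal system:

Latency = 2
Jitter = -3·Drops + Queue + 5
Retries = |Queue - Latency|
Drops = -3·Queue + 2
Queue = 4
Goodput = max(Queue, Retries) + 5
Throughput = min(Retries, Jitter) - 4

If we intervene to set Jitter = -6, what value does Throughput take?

-10

The intervention breaks the incoming arrows to Jitter: Jitter = -3·Drops + Queue + 5 no longer applies, and Jitter = -6.
Retries = |Queue - Latency|  [with Queue=4, Latency=2]  = 2
Throughput = min(Retries, Jitter) - 4  [with Retries=2, Jitter=-6]  = -10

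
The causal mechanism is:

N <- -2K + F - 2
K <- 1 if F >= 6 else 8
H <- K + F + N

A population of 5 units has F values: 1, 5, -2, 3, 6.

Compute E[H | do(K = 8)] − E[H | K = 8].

1.7

Under do(K=8), K's equation is replaced by K=8 for every unit. Per-unit H: -8, 0, -14, -4, 2. Mean = -4.8.
Observing K=8 restricts to units where K's equation naturally yields 8: F ∈ {1, 5, -2, 3}. In that subpopulation H = -8, 0, -14, -4, mean -6.5.
Difference = -4.8 − (-6.5) = 1.7.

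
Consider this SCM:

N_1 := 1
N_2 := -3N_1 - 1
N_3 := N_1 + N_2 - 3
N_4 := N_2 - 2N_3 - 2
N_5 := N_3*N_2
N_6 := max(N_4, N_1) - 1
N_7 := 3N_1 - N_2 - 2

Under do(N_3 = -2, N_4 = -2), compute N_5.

Setting N_3 = -2, N_4 = -2 by intervention discards those variables' equations.
N_2 = -3N_1 - 1  [with N_1=1]  = -4
N_5 = N_3*N_2  [with N_3=-2, N_2=-4]  = 8

8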